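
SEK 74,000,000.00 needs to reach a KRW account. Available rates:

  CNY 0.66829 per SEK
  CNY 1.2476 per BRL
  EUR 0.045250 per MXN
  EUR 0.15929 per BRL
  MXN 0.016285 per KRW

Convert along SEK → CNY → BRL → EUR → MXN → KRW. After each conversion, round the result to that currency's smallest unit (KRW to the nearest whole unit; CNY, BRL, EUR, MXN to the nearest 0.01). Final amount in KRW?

KRW 8,568,473,974

SEK 74,000,000.00 × 0.66829 = CNY 49,453,460.00
CNY 49,453,460.00 ÷ 1.2476 = BRL 39,638,874.64
BRL 39,638,874.64 × 0.15929 = EUR 6,314,076.34
EUR 6,314,076.34 ÷ 0.045250 = MXN 139,537,598.67
MXN 139,537,598.67 ÷ 0.016285 = KRW 8,568,473,974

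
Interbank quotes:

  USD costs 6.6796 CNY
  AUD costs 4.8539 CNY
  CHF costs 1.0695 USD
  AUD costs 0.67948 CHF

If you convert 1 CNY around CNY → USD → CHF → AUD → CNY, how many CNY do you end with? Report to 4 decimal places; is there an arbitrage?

1.0000 (no arbitrage)

Around CNY → USD → CHF → AUD → CNY: 1 ÷ 6.6796 ÷ 1.0695 ÷ 0.67948 × 4.8539 = 0.999961
Product ≈ 1 (deviation 0.004%, within rounding noise).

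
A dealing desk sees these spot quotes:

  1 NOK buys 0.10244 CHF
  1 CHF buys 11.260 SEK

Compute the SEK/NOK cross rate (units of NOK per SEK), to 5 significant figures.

1 SEK ÷ 11.260 = 0.0888099 CHF
0.0888099 CHF ÷ 0.10244 = 0.866946 NOK

SEK/NOK = 0.86695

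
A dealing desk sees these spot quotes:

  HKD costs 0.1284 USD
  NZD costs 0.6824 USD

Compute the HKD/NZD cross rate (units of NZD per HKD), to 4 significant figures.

1 HKD × 0.1284 = 0.1284 USD
0.1284 USD ÷ 0.6824 = 0.188159 NZD

HKD/NZD = 0.1882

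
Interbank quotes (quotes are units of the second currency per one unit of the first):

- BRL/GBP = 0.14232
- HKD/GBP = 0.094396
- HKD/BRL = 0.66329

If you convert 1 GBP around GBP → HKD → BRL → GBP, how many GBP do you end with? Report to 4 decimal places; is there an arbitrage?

1.0000 (no arbitrage)

Around GBP → HKD → BRL → GBP: 1 ÷ 0.094396 × 0.66329 × 0.14232 = 1.000036
Product ≈ 1 (deviation 0.004%, within rounding noise).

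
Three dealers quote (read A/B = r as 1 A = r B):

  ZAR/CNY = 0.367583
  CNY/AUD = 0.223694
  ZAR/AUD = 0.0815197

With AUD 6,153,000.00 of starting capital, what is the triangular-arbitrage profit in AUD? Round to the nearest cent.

Profitable loop is AUD → ZAR → CNY → AUD:
AUD 6,153,000.00 ÷ 0.0815197 = ZAR 75,478,687.97
ZAR 75,478,687.97 × 0.367583 = CNY 27,744,682.56
CNY 27,744,682.56 × 0.223694 = AUD 6,206,319.02
Profit = AUD 6,206,319.02 − AUD 6,153,000.00

Profit: AUD 53,319.02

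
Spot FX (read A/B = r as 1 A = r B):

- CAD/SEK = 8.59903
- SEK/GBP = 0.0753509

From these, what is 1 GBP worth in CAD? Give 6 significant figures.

GBP/CAD = 1.54334

1 GBP ÷ 0.0753509 = 13.2712 SEK
13.2712 SEK ÷ 8.59903 = 1.54334 CAD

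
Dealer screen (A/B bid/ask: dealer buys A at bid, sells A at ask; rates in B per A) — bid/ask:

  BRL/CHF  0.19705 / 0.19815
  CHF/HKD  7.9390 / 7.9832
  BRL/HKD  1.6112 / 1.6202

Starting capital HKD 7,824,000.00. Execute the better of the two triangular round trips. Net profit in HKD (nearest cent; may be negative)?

Net profit: HKD 145,062.06

Best loop HKD → CHF → BRL → HKD:
HKD 7,824,000.00 ÷ 7.9832 (buy CHF at ask) = CHF 980,058.12
CHF 980,058.12 ÷ 0.19815 (buy BRL at ask) = BRL 4,946,041.49
BRL 4,946,041.49 × 1.6112 (sell BRL at bid) = HKD 7,969,062.06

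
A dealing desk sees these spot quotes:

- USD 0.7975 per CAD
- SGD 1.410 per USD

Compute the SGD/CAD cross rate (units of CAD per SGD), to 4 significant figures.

1 SGD ÷ 1.410 = 0.70922 USD
0.70922 USD ÷ 0.7975 = 0.889304 CAD

SGD/CAD = 0.8893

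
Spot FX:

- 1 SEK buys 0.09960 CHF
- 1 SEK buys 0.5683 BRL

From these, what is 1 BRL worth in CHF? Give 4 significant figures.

1 BRL ÷ 0.5683 = 1.75963 SEK
1.75963 SEK × 0.09960 = 0.17526 CHF

BRL/CHF = 0.1753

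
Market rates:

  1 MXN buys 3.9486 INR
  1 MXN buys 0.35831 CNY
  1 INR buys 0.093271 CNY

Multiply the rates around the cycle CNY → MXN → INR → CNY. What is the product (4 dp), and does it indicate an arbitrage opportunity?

1.0279 (arbitrage exists)

Around CNY → MXN → INR → CNY: 1 ÷ 0.35831 × 3.9486 × 0.093271 = 1.027853
Product > 1; profitable direction is CNY → MXN → INR → CNY.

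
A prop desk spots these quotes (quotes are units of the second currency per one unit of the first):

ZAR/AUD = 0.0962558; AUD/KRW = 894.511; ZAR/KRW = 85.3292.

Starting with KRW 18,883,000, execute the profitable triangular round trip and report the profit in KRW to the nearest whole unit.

Profitable loop is KRW → ZAR → AUD → KRW:
KRW 18,883,000 ÷ 85.3292 = ZAR 221,295.88
ZAR 221,295.88 × 0.0962558 = AUD 21,301.01
AUD 21,301.01 × 894.511 = KRW 19,053,989
Profit = KRW 19,053,989 − KRW 18,883,000

Profit: KRW 170,989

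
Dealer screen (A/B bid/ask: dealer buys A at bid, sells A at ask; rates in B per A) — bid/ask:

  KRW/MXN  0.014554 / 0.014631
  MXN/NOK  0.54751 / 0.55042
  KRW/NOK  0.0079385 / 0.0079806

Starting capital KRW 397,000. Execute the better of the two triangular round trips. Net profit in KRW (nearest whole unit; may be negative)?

Net result: KRW -604 (no profitable arbitrage after spreads)

Best loop KRW → MXN → NOK → KRW:
KRW 397,000 × 0.014554 (sell KRW at bid) = MXN 5,777.94
MXN 5,777.94 × 0.54751 (sell MXN at bid) = NOK 3,163.48
NOK 3,163.48 ÷ 0.0079806 (buy KRW at ask) = KRW 396,396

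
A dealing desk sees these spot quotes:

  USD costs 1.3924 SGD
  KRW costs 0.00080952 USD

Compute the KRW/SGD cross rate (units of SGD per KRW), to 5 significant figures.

KRW/SGD = 0.0011272

1 KRW × 0.00080952 = 0.00080952 USD
0.00080952 USD × 1.3924 = 0.00112718 SGD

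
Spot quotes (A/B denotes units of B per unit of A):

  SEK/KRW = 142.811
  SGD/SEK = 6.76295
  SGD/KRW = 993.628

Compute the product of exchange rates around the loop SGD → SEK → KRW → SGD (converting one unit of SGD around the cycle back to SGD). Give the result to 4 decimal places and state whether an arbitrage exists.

Around SGD → SEK → KRW → SGD: 1 × 6.76295 × 142.811 ÷ 993.628 = 0.972017
Product < 1; profitable direction is SGD → KRW → SEK → SGD.

0.9720 (arbitrage exists)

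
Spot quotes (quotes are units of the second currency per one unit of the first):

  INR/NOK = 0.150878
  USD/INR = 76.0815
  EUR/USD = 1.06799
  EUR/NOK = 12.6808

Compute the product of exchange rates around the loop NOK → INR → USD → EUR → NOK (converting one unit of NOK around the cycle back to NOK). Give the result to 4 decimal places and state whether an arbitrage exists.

1.0344 (arbitrage exists)

Around NOK → INR → USD → EUR → NOK: 1 ÷ 0.150878 ÷ 76.0815 ÷ 1.06799 × 12.6808 = 1.034367
Product > 1; profitable direction is NOK → INR → USD → EUR → NOK.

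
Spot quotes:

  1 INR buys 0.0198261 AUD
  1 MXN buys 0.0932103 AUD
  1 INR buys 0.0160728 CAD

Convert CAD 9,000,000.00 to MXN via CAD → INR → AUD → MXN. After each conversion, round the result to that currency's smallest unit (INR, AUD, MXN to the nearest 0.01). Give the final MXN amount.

MXN 119,103,453.80

CAD 9,000,000.00 ÷ 0.0160728 = INR 559,952,217.41
INR 559,952,217.41 × 0.0198261 = AUD 11,101,668.66
AUD 11,101,668.66 ÷ 0.0932103 = MXN 119,103,453.80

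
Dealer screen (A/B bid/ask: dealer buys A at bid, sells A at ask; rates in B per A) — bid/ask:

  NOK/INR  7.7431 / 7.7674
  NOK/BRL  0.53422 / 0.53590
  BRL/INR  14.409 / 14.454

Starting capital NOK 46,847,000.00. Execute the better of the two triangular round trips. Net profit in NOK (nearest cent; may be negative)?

Best loop NOK → INR → BRL → NOK:
NOK 46,847,000.00 × 7.7431 (sell NOK at bid) = INR 362,741,005.70
INR 362,741,005.70 ÷ 14.454 (buy BRL at ask) = BRL 25,096,236.73
BRL 25,096,236.73 ÷ 0.53590 (buy NOK at ask) = NOK 46,830,074.14

Net result: NOK -16,925.86 (no profitable arbitrage after spreads)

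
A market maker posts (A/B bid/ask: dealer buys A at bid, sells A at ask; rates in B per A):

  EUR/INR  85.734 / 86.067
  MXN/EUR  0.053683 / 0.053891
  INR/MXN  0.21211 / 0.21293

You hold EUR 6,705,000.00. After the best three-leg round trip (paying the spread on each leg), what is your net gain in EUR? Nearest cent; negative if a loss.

Net profit: EUR 84,050.21

Best loop EUR → MXN → INR → EUR:
EUR 6,705,000.00 ÷ 0.053891 (buy MXN at ask) = MXN 124,417,806.31
MXN 124,417,806.31 ÷ 0.21293 (buy INR at ask) = INR 584,313,184.20
INR 584,313,184.20 ÷ 86.067 (buy EUR at ask) = EUR 6,789,050.21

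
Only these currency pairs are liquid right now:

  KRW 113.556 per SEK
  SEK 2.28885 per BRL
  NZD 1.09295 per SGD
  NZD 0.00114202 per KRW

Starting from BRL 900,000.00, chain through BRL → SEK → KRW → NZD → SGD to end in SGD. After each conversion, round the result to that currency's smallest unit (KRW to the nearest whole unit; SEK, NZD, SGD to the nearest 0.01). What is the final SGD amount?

BRL 900,000.00 × 2.28885 = SEK 2,059,965.00
SEK 2,059,965.00 × 113.556 = KRW 233,921,386
KRW 233,921,386 × 0.00114202 = NZD 267,142.90
NZD 267,142.90 ÷ 1.09295 = SGD 244,423.72

SGD 244,423.72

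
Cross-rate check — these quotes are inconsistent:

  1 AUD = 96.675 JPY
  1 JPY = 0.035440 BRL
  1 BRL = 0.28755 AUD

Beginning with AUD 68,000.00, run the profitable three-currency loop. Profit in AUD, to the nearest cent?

Profit: AUD 1,022.02

Profitable loop is AUD → BRL → JPY → AUD:
AUD 68,000.00 ÷ 0.28755 = BRL 236,480.61
BRL 236,480.61 ÷ 0.035440 = JPY 6,672,704
JPY 6,672,704 ÷ 96.675 = AUD 69,022.02
Profit = AUD 69,022.02 − AUD 68,000.00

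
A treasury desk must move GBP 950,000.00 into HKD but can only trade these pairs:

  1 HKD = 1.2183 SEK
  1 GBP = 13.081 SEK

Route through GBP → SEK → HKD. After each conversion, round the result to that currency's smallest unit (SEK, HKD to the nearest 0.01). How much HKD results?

GBP 950,000.00 × 13.081 = SEK 12,426,950.00
SEK 12,426,950.00 ÷ 1.2183 = HKD 10,200,238.04

HKD 10,200,238.04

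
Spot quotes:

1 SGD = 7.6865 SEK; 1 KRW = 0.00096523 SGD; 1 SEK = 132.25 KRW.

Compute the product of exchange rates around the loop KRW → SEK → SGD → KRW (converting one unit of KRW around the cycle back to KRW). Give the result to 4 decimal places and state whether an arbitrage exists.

Around KRW → SEK → SGD → KRW: 1 ÷ 132.25 ÷ 7.6865 ÷ 0.00096523 = 1.019166
Product > 1; profitable direction is KRW → SEK → SGD → KRW.

1.0192 (arbitrage exists)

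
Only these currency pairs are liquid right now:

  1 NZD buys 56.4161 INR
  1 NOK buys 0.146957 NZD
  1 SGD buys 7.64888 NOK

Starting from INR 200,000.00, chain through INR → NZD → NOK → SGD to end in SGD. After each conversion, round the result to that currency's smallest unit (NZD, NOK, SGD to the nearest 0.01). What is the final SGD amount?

INR 200,000.00 ÷ 56.4161 = NZD 3,545.09
NZD 3,545.09 ÷ 0.146957 = NOK 24,123.31
NOK 24,123.31 ÷ 7.64888 = SGD 3,153.84

SGD 3,153.84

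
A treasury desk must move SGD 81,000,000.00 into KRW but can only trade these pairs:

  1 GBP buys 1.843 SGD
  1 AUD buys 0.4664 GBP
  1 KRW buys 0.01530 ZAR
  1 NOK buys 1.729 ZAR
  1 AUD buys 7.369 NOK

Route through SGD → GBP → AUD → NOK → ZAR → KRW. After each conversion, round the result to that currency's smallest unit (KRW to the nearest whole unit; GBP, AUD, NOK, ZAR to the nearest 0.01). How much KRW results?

KRW 78,471,736,080

SGD 81,000,000.00 ÷ 1.843 = GBP 43,950,081.39
GBP 43,950,081.39 ÷ 0.4664 = AUD 94,232,593.03
AUD 94,232,593.03 × 7.369 = NOK 694,399,978.04
NOK 694,399,978.04 × 1.729 = ZAR 1,200,617,562.03
ZAR 1,200,617,562.03 ÷ 0.01530 = KRW 78,471,736,080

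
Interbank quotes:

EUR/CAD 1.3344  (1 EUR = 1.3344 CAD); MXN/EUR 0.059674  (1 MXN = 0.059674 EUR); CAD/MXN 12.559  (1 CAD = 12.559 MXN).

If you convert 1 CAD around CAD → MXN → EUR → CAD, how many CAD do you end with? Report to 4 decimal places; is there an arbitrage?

Around CAD → MXN → EUR → CAD: 1 × 12.559 × 0.059674 × 1.3344 = 1.000060
Product ≈ 1 (deviation 0.006%, within rounding noise).

1.0001 (no arbitrage)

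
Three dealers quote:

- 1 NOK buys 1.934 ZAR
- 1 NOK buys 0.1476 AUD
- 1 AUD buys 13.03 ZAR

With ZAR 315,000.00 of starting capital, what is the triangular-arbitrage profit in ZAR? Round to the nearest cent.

Profitable loop is ZAR → AUD → NOK → ZAR:
ZAR 315,000.00 ÷ 13.03 = AUD 24,174.98
AUD 24,174.98 ÷ 0.1476 = NOK 163,787.13
NOK 163,787.13 × 1.934 = ZAR 316,764.31
Profit = ZAR 316,764.31 − ZAR 315,000.00

Profit: ZAR 1,764.31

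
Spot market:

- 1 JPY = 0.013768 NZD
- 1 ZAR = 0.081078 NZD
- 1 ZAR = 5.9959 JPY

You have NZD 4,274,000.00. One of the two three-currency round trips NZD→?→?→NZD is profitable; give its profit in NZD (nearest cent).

Profitable loop is NZD → ZAR → JPY → NZD:
NZD 4,274,000.00 ÷ 0.081078 = ZAR 52,714,669.82
ZAR 52,714,669.82 × 5.9959 = JPY 316,071,889
JPY 316,071,889 × 0.013768 = NZD 4,351,677.76
Profit = NZD 4,351,677.76 − NZD 4,274,000.00

Profit: NZD 77,677.76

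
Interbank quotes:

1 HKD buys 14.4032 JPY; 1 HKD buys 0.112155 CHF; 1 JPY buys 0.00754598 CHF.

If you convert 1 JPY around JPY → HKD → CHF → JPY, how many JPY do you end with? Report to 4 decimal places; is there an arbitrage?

Around JPY → HKD → CHF → JPY: 1 ÷ 14.4032 × 0.112155 ÷ 0.00754598 = 1.031915
Product > 1; profitable direction is JPY → HKD → CHF → JPY.

1.0319 (arbitrage exists)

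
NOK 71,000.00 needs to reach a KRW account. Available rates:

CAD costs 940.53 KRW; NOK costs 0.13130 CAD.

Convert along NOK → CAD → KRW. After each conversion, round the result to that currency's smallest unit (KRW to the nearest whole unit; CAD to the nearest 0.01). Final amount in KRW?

NOK 71,000.00 × 0.13130 = CAD 9,322.30
CAD 9,322.30 × 940.53 = KRW 8,767,903

KRW 8,767,903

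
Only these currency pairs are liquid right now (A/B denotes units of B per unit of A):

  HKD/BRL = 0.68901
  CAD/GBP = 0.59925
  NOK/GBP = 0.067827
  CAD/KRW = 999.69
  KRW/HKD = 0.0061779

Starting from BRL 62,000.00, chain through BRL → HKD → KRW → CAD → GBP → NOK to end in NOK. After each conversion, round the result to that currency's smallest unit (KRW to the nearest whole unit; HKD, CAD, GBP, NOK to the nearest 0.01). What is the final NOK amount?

BRL 62,000.00 ÷ 0.68901 = HKD 89,984.18
HKD 89,984.18 ÷ 0.0061779 = KRW 14,565,496
KRW 14,565,496 ÷ 999.69 = CAD 14,570.01
CAD 14,570.01 × 0.59925 = GBP 8,731.08
GBP 8,731.08 ÷ 0.067827 = NOK 128,725.73

NOK 128,725.73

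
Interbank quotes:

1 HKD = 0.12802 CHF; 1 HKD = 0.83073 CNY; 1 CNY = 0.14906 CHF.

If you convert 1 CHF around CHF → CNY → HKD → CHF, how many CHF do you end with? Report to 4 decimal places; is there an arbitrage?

1.0338 (arbitrage exists)

Around CHF → CNY → HKD → CHF: 1 ÷ 0.14906 ÷ 0.83073 × 0.12802 = 1.033848
Product > 1; profitable direction is CHF → CNY → HKD → CHF.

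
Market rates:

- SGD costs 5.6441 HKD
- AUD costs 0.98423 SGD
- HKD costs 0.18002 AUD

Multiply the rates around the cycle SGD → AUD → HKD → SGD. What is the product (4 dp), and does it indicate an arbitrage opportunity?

Around SGD → AUD → HKD → SGD: 1 ÷ 0.98423 ÷ 0.18002 ÷ 5.6441 = 0.999972
Product ≈ 1 (deviation 0.003%, within rounding noise).

1.0000 (no arbitrage)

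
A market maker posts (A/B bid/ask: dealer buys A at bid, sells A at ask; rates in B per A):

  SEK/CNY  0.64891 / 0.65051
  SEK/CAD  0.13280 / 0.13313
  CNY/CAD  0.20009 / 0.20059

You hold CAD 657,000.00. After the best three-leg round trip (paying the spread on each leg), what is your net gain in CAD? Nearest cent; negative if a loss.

Net profit: CAD 11,652.06

Best loop CAD → CNY → SEK → CAD:
CAD 657,000.00 ÷ 0.20059 (buy CNY at ask) = CNY 3,275,337.75
CNY 3,275,337.75 ÷ 0.65051 (buy SEK at ask) = SEK 5,035,030.60
SEK 5,035,030.60 × 0.13280 (sell SEK at bid) = CAD 668,652.06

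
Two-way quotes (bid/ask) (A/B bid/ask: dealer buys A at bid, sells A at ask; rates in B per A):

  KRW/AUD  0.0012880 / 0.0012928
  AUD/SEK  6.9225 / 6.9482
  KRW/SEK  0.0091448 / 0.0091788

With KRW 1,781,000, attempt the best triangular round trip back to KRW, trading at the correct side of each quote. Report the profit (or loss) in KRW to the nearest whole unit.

Net profit: KRW 32,153

Best loop KRW → SEK → AUD → KRW:
KRW 1,781,000 × 0.0091448 (sell KRW at bid) = SEK 16,286.89
SEK 16,286.89 ÷ 6.9482 (buy AUD at ask) = AUD 2,344.04
AUD 2,344.04 ÷ 0.0012928 (buy KRW at ask) = KRW 1,813,153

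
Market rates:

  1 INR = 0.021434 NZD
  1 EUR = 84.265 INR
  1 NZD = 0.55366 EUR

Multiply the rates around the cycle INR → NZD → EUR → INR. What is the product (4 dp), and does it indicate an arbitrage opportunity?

1.0000 (no arbitrage)

Around INR → NZD → EUR → INR: 1 × 0.021434 × 0.55366 × 84.265 = 0.999985
Product ≈ 1 (deviation 0.001%, within rounding noise).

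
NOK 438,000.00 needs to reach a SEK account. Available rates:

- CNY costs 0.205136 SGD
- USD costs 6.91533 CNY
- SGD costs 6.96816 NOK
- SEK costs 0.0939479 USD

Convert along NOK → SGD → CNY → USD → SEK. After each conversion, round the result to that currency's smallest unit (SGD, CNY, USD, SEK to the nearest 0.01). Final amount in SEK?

SEK 471,643.75

NOK 438,000.00 ÷ 6.96816 = SGD 62,857.34
SGD 62,857.34 ÷ 0.205136 = CNY 306,417.89
CNY 306,417.89 ÷ 6.91533 = USD 44,309.94
USD 44,309.94 ÷ 0.0939479 = SEK 471,643.75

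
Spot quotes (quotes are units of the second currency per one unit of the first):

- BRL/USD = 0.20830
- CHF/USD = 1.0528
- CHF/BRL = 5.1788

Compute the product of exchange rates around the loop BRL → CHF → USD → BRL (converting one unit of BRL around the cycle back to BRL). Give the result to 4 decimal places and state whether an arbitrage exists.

Around BRL → CHF → USD → BRL: 1 ÷ 5.1788 × 1.0528 ÷ 0.20830 = 0.975950
Product < 1; profitable direction is BRL → USD → CHF → BRL.

0.9759 (arbitrage exists)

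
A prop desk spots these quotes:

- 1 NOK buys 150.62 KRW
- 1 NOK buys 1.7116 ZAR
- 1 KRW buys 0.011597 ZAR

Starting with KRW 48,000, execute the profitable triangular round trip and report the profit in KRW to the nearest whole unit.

Profitable loop is KRW → ZAR → NOK → KRW:
KRW 48,000 × 0.011597 = ZAR 556.66
ZAR 556.66 ÷ 1.7116 = NOK 325.23
NOK 325.23 × 150.62 = KRW 48,985
Profit = KRW 48,985 − KRW 48,000

Profit: KRW 985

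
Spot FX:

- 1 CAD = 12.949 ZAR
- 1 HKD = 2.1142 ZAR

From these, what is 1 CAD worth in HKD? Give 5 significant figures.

1 CAD × 12.949 = 12.949 ZAR
12.949 ZAR ÷ 2.1142 = 6.12478 HKD

CAD/HKD = 6.1248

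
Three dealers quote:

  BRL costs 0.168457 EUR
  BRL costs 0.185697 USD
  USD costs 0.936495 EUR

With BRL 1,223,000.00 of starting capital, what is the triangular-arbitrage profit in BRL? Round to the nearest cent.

Profit: BRL 39,547.56

Profitable loop is BRL → USD → EUR → BRL:
BRL 1,223,000.00 × 0.185697 = USD 227,107.43
USD 227,107.43 × 0.936495 = EUR 212,684.97
EUR 212,684.97 ÷ 0.168457 = BRL 1,262,547.56
Profit = BRL 1,262,547.56 − BRL 1,223,000.00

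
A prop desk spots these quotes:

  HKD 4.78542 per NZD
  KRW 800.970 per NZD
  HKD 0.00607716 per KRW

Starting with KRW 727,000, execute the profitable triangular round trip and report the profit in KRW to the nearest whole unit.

Profit: KRW 12,488

Profitable loop is KRW → HKD → NZD → KRW:
KRW 727,000 × 0.00607716 = HKD 4,418.10
HKD 4,418.10 ÷ 4.78542 = NZD 923.24
NZD 923.24 × 800.970 = KRW 739,488
Profit = KRW 739,488 − KRW 727,000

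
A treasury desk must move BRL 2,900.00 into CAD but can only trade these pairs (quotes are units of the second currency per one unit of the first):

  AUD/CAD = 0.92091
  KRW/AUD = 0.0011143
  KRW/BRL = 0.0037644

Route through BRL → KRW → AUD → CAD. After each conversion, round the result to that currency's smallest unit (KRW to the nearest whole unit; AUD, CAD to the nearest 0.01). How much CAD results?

CAD 790.54

BRL 2,900.00 ÷ 0.0037644 = KRW 770,375
KRW 770,375 × 0.0011143 = AUD 858.43
AUD 858.43 × 0.92091 = CAD 790.54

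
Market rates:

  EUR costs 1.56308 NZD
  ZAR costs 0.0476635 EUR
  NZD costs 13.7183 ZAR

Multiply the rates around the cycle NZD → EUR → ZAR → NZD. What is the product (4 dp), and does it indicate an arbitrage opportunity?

0.9784 (arbitrage exists)

Around NZD → EUR → ZAR → NZD: 1 ÷ 1.56308 ÷ 0.0476635 ÷ 13.7183 = 0.978436
Product < 1; profitable direction is NZD → ZAR → EUR → NZD.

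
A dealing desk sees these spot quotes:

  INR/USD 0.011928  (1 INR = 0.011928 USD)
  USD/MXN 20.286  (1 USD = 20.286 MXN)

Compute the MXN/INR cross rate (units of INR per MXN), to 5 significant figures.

MXN/INR = 4.1327

1 MXN ÷ 20.286 = 0.0492951 USD
0.0492951 USD ÷ 0.011928 = 4.13272 INR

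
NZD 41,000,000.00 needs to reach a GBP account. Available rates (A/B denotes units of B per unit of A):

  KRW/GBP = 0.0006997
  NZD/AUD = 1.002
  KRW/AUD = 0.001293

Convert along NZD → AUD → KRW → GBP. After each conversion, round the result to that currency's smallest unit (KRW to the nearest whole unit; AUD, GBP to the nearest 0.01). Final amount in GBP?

GBP 22,231,303.48

NZD 41,000,000.00 × 1.002 = AUD 41,082,000.00
AUD 41,082,000.00 ÷ 0.001293 = KRW 31,772,621,810
KRW 31,772,621,810 × 0.0006997 = GBP 22,231,303.48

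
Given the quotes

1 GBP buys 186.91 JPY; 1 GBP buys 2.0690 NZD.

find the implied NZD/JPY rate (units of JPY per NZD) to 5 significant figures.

1 NZD ÷ 2.0690 = 0.483325 GBP
0.483325 GBP × 186.91 = 90.3383 JPY

NZD/JPY = 90.338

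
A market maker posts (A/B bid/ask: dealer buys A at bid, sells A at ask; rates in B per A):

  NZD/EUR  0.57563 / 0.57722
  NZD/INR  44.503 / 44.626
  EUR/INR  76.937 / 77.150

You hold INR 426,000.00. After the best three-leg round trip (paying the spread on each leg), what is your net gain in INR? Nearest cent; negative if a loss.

Net result: INR -282.42 (no profitable arbitrage after spreads)

Best loop INR → EUR → NZD → INR:
INR 426,000.00 ÷ 77.150 (buy EUR at ask) = EUR 5,521.71
EUR 5,521.71 ÷ 0.57722 (buy NZD at ask) = NZD 9,566.04
NZD 9,566.04 × 44.503 (sell NZD at bid) = INR 425,717.58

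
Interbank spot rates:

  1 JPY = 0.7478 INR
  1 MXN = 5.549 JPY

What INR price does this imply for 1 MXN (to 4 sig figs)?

1 MXN × 5.549 = 5.549 JPY
5.549 JPY × 0.7478 = 4.14954 INR

MXN/INR = 4.150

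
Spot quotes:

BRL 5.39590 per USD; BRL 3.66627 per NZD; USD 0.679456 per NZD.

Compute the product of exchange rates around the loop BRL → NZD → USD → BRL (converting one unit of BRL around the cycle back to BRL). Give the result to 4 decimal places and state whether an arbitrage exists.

Around BRL → NZD → USD → BRL: 1 ÷ 3.66627 × 0.679456 × 5.39590 = 1.000002
Product ≈ 1 (deviation 0.000%, within rounding noise).

1.0000 (no arbitrage)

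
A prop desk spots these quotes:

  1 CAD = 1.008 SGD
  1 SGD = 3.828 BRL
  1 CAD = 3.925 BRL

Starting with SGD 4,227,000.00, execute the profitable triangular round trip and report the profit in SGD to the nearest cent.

Profit: SGD 72,712.80

Profitable loop is SGD → CAD → BRL → SGD:
SGD 4,227,000.00 ÷ 1.008 = CAD 4,193,452.38
CAD 4,193,452.38 × 3.925 = BRL 16,459,300.60
BRL 16,459,300.60 ÷ 3.828 = SGD 4,299,712.80
Profit = SGD 4,299,712.80 − SGD 4,227,000.00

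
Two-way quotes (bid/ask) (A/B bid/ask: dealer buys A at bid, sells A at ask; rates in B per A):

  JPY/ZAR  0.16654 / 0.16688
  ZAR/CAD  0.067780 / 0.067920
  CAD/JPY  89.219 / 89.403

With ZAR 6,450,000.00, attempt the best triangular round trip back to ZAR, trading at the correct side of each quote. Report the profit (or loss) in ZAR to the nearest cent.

Net profit: ZAR 45,867.99

Best loop ZAR → CAD → JPY → ZAR:
ZAR 6,450,000.00 × 0.067780 (sell ZAR at bid) = CAD 437,181.00
CAD 437,181.00 × 89.219 (sell CAD at bid) = JPY 39,004,852
JPY 39,004,852 × 0.16654 (sell JPY at bid) = ZAR 6,495,867.99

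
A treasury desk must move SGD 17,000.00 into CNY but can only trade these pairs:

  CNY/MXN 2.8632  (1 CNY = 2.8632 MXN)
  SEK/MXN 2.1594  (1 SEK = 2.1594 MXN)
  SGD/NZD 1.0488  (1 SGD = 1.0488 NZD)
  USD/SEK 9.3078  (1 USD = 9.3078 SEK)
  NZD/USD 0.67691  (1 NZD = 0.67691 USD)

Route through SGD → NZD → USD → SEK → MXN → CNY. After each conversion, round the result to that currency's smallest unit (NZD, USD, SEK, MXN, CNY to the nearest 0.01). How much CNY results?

SGD 17,000.00 × 1.0488 = NZD 17,829.60
NZD 17,829.60 × 0.67691 = USD 12,069.03
USD 12,069.03 × 9.3078 = SEK 112,336.12
SEK 112,336.12 × 2.1594 = MXN 242,578.62
MXN 242,578.62 ÷ 2.8632 = CNY 84,722.90

CNY 84,722.90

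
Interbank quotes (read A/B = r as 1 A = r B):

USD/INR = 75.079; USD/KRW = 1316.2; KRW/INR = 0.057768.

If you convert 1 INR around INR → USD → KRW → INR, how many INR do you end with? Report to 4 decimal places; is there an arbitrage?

Around INR → USD → KRW → INR: 1 ÷ 75.079 × 1316.2 × 0.057768 = 1.012723
Product > 1; profitable direction is INR → USD → KRW → INR.

1.0127 (arbitrage exists)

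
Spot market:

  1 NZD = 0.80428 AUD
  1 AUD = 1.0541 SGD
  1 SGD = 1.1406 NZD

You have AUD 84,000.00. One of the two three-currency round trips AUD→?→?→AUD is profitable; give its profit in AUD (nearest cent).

Profit: AUD 2,867.40

Profitable loop is AUD → NZD → SGD → AUD:
AUD 84,000.00 ÷ 0.80428 = NZD 104,441.24
NZD 104,441.24 ÷ 1.1406 = SGD 91,566.93
SGD 91,566.93 ÷ 1.0541 = AUD 86,867.40
Profit = AUD 86,867.40 − AUD 84,000.00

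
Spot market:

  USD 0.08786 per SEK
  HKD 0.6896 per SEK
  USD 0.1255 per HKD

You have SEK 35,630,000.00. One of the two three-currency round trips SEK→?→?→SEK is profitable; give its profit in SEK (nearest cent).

Profitable loop is SEK → USD → HKD → SEK:
SEK 35,630,000.00 × 0.08786 = USD 3,130,451.80
USD 3,130,451.80 ÷ 0.1255 = HKD 24,943,839.04
HKD 24,943,839.04 ÷ 0.6896 = SEK 36,171,460.33
Profit = SEK 36,171,460.33 − SEK 35,630,000.00

Profit: SEK 541,460.33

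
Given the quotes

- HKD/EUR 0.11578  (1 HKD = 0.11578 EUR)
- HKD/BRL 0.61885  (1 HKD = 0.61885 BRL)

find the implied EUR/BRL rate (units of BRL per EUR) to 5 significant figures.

EUR/BRL = 5.3451

1 EUR ÷ 0.11578 = 8.63707 HKD
8.63707 HKD × 0.61885 = 5.34505 BRL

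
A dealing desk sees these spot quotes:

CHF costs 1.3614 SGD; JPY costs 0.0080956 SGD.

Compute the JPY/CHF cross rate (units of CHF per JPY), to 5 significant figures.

JPY/CHF = 0.0059465

1 JPY × 0.0080956 = 0.0080956 SGD
0.0080956 SGD ÷ 1.3614 = 0.00594653 CHF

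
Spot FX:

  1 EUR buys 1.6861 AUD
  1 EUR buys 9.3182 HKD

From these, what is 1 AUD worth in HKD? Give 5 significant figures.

1 AUD ÷ 1.6861 = 0.593085 EUR
0.593085 EUR × 9.3182 = 5.52648 HKD

AUD/HKD = 5.5265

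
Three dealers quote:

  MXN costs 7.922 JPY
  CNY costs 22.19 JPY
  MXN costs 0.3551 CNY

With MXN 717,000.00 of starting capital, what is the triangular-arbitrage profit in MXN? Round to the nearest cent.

Profit: MXN 3,851.85

Profitable loop is MXN → JPY → CNY → MXN:
MXN 717,000.00 × 7.922 = JPY 5,680,074
JPY 5,680,074 ÷ 22.19 = CNY 255,974.49
CNY 255,974.49 ÷ 0.3551 = MXN 720,851.85
Profit = MXN 720,851.85 − MXN 717,000.00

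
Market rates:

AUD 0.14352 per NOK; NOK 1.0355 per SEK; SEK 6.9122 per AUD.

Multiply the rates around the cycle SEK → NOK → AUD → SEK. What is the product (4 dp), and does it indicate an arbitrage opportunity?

1.0273 (arbitrage exists)

Around SEK → NOK → AUD → SEK: 1 × 1.0355 × 0.14352 × 6.9122 = 1.027256
Product > 1; profitable direction is SEK → NOK → AUD → SEK.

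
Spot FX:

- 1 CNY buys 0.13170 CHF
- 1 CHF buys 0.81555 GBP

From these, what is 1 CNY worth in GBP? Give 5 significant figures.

CNY/GBP = 0.10741

1 CNY × 0.13170 = 0.1317 CHF
0.1317 CHF × 0.81555 = 0.107408 GBP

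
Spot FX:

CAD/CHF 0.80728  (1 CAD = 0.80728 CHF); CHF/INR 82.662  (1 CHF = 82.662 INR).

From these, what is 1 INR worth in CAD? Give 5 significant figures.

1 INR ÷ 82.662 = 0.0120975 CHF
0.0120975 CHF ÷ 0.80728 = 0.0149855 CAD

INR/CAD = 0.014985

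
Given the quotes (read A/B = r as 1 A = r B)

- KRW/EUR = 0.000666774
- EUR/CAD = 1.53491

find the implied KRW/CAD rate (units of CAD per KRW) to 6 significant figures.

KRW/CAD = 0.00102344

1 KRW × 0.000666774 = 0.000666774 EUR
0.000666774 EUR × 1.53491 = 0.00102344 CAD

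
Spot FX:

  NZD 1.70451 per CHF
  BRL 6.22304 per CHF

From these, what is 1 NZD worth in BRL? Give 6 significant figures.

NZD/BRL = 3.65093

1 NZD ÷ 1.70451 = 0.586679 CHF
0.586679 CHF × 6.22304 = 3.65093 BRL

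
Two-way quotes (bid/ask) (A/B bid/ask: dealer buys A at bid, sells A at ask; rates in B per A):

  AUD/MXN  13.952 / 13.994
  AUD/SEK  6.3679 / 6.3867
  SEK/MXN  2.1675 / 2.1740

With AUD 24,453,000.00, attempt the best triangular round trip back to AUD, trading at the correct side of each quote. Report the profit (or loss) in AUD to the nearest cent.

Best loop AUD → MXN → SEK → AUD:
AUD 24,453,000.00 × 13.952 (sell AUD at bid) = MXN 341,168,256.00
MXN 341,168,256.00 ÷ 2.1740 (buy SEK at ask) = SEK 156,931,120.52
SEK 156,931,120.52 ÷ 6.3867 (buy AUD at ask) = AUD 24,571,550.33

Net profit: AUD 118,550.33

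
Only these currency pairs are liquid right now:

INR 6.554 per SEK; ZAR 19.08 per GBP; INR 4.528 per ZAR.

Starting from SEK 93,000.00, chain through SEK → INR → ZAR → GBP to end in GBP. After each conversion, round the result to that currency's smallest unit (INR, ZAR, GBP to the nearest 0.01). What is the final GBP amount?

GBP 7,055.12

SEK 93,000.00 × 6.554 = INR 609,522.00
INR 609,522.00 ÷ 4.528 = ZAR 134,611.75
ZAR 134,611.75 ÷ 19.08 = GBP 7,055.12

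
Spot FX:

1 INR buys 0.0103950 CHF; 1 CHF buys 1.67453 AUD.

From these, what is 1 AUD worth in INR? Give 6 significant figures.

AUD/INR = 57.4490

1 AUD ÷ 1.67453 = 0.597182 CHF
0.597182 CHF ÷ 0.0103950 = 57.449 INR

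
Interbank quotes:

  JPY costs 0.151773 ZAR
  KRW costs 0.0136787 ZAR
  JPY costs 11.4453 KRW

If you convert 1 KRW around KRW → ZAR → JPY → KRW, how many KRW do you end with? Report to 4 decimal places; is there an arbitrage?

1.0315 (arbitrage exists)

Around KRW → ZAR → JPY → KRW: 1 × 0.0136787 ÷ 0.151773 × 11.4453 = 1.031520
Product > 1; profitable direction is KRW → ZAR → JPY → KRW.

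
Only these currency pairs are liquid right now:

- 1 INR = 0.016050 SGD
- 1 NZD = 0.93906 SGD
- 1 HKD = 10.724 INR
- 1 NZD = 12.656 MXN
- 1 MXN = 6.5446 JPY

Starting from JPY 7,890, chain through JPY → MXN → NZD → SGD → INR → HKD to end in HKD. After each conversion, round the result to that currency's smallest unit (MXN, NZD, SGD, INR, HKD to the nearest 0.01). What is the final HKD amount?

HKD 519.70

JPY 7,890 ÷ 6.5446 = MXN 1,205.57
MXN 1,205.57 ÷ 12.656 = NZD 95.26
NZD 95.26 × 0.93906 = SGD 89.45
SGD 89.45 ÷ 0.016050 = INR 5,573.21
INR 5,573.21 ÷ 10.724 = HKD 519.70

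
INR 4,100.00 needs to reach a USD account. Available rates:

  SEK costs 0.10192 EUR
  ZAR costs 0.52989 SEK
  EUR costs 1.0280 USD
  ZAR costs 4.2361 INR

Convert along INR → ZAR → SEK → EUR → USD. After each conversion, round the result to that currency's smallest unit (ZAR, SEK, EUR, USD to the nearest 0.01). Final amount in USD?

INR 4,100.00 ÷ 4.2361 = ZAR 967.87
ZAR 967.87 × 0.52989 = SEK 512.86
SEK 512.86 × 0.10192 = EUR 52.27
EUR 52.27 × 1.0280 = USD 53.73

USD 53.73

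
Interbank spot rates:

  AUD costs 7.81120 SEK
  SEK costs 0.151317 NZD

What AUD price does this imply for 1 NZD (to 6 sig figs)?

1 NZD ÷ 0.151317 = 6.60864 SEK
6.60864 SEK ÷ 7.81120 = 0.846047 AUD

NZD/AUD = 0.846047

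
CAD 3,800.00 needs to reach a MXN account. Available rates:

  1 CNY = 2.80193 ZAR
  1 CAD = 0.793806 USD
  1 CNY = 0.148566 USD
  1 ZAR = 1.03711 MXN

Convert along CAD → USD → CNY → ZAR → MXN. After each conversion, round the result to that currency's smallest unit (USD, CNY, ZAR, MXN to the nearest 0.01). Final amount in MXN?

MXN 59,001.13

CAD 3,800.00 × 0.793806 = USD 3,016.46
USD 3,016.46 ÷ 0.148566 = CNY 20,303.84
CNY 20,303.84 × 2.80193 = ZAR 56,889.94
ZAR 56,889.94 × 1.03711 = MXN 59,001.13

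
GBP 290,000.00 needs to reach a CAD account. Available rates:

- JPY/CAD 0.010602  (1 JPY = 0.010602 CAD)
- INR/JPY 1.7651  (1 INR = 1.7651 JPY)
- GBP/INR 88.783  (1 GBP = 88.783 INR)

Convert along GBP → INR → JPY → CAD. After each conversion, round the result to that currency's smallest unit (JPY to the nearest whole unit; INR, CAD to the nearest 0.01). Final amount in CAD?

GBP 290,000.00 × 88.783 = INR 25,747,070.00
INR 25,747,070.00 × 1.7651 = JPY 45,446,153
JPY 45,446,153 × 0.010602 = CAD 481,820.11

CAD 481,820.11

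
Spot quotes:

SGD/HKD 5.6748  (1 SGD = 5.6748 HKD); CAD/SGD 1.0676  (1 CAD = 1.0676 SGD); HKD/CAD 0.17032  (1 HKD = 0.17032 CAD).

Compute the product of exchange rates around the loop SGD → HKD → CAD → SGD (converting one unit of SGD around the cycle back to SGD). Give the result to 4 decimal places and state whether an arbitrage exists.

1.0319 (arbitrage exists)

Around SGD → HKD → CAD → SGD: 1 × 5.6748 × 0.17032 × 1.0676 = 1.031869
Product > 1; profitable direction is SGD → HKD → CAD → SGD.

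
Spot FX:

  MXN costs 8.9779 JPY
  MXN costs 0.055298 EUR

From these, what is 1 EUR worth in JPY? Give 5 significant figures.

EUR/JPY = 162.35

1 EUR ÷ 0.055298 = 18.0838 MXN
18.0838 MXN × 8.9779 = 162.355 JPY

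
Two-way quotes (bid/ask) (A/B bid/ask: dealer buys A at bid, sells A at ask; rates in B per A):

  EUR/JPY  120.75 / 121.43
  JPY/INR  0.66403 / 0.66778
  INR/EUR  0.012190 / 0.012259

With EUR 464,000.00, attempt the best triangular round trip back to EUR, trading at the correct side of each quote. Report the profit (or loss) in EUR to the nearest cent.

Best loop EUR → INR → JPY → EUR:
EUR 464,000.00 ÷ 0.012259 (buy INR at ask) = INR 37,849,743.05
INR 37,849,743.05 ÷ 0.66778 (buy JPY at ask) = JPY 56,679,959
JPY 56,679,959 ÷ 121.43 (buy EUR at ask) = EUR 466,770.64

Net profit: EUR 2,770.64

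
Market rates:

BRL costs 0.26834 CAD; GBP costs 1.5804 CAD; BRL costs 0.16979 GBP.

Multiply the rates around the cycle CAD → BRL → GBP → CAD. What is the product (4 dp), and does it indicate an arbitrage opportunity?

Around CAD → BRL → GBP → CAD: 1 ÷ 0.26834 × 0.16979 × 1.5804 = 0.999986
Product ≈ 1 (deviation 0.001%, within rounding noise).

1.0000 (no arbitrage)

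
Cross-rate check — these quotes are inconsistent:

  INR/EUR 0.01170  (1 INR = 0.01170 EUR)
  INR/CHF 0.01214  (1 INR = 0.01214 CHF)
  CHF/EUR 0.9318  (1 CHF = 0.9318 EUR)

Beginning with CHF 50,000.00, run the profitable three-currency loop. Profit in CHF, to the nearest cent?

Profit: CHF 1,714.76

Profitable loop is CHF → INR → EUR → CHF:
CHF 50,000.00 ÷ 0.01214 = INR 4,118,616.14
INR 4,118,616.14 × 0.01170 = EUR 48,187.81
EUR 48,187.81 ÷ 0.9318 = CHF 51,714.76
Profit = CHF 51,714.76 − CHF 50,000.00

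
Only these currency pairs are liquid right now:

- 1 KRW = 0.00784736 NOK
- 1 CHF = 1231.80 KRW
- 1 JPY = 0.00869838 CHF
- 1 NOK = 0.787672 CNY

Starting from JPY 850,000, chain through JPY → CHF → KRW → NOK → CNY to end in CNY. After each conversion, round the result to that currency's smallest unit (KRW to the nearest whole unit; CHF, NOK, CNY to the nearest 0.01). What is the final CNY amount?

JPY 850,000 × 0.00869838 = CHF 7,393.62
CHF 7,393.62 × 1231.80 = KRW 9,107,461
KRW 9,107,461 × 0.00784736 = NOK 71,469.53
NOK 71,469.53 × 0.787672 = CNY 56,294.55

CNY 56,294.55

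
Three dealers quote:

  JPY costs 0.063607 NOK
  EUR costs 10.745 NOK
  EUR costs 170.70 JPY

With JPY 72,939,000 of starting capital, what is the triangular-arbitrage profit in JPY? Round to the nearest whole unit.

Profitable loop is JPY → NOK → EUR → JPY:
JPY 72,939,000 × 0.063607 = NOK 4,639,430.97
NOK 4,639,430.97 ÷ 10.745 = EUR 431,775.80
EUR 431,775.80 × 170.70 = JPY 73,704,129
Profit = JPY 73,704,129 − JPY 72,939,000

Profit: JPY 765,129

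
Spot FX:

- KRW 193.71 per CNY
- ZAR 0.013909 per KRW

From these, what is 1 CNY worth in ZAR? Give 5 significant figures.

CNY/ZAR = 2.6943

1 CNY × 193.71 = 193.71 KRW
193.71 KRW × 0.013909 = 2.69431 ZAR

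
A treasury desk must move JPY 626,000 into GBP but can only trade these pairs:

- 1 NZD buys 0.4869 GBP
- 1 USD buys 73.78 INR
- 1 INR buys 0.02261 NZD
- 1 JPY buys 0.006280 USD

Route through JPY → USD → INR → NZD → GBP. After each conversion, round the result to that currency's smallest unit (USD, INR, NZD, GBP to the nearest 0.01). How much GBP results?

JPY 626,000 × 0.006280 = USD 3,931.28
USD 3,931.28 × 73.78 = INR 290,049.84
INR 290,049.84 × 0.02261 = NZD 6,558.03
NZD 6,558.03 × 0.4869 = GBP 3,193.10

GBP 3,193.10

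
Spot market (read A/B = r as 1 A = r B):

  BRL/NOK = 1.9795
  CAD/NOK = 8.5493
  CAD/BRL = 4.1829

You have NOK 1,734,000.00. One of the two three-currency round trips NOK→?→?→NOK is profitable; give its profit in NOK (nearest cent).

Profit: NOK 56,385.95

Profitable loop is NOK → BRL → CAD → NOK:
NOK 1,734,000.00 ÷ 1.9795 = BRL 875,978.78
BRL 875,978.78 ÷ 4.1829 = CAD 209,419.01
CAD 209,419.01 × 8.5493 = NOK 1,790,385.95
Profit = NOK 1,790,385.95 − NOK 1,734,000.00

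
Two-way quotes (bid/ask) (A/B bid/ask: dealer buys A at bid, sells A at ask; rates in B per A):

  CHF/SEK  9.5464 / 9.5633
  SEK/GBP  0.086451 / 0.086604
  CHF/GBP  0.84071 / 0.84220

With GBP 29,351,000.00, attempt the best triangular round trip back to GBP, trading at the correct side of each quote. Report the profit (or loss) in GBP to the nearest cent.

Net profit: GBP 442,627.56

Best loop GBP → SEK → CHF → GBP:
GBP 29,351,000.00 ÷ 0.086604 (buy SEK at ask) = SEK 338,910,442.94
SEK 338,910,442.94 ÷ 9.5633 (buy CHF at ask) = CHF 35,438,650.15
CHF 35,438,650.15 × 0.84071 (sell CHF at bid) = GBP 29,793,627.56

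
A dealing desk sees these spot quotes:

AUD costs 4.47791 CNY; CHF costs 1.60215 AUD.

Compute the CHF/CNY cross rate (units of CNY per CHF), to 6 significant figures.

1 CHF × 1.60215 = 1.60215 AUD
1.60215 AUD × 4.47791 = 7.17428 CNY

CHF/CNY = 7.17428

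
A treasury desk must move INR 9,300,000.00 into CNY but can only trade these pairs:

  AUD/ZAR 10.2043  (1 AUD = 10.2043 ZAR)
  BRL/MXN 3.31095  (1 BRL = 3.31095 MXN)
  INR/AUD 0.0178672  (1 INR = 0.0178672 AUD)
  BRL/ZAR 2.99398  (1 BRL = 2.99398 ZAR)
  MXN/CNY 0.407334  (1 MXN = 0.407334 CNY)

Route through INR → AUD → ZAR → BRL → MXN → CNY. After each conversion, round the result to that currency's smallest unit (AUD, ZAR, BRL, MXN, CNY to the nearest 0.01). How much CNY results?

INR 9,300,000.00 × 0.0178672 = AUD 166,164.96
AUD 166,164.96 × 10.2043 = ZAR 1,695,597.10
ZAR 1,695,597.10 ÷ 2.99398 = BRL 566,335.48
BRL 566,335.48 × 3.31095 = MXN 1,875,108.46
MXN 1,875,108.46 × 0.407334 = CNY 763,795.43

CNY 763,795.43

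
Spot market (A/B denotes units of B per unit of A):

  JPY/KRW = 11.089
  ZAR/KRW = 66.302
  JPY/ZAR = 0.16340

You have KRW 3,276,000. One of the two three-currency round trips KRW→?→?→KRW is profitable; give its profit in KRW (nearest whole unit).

Profitable loop is KRW → ZAR → JPY → KRW:
KRW 3,276,000 ÷ 66.302 = ZAR 49,410.27
ZAR 49,410.27 ÷ 0.16340 = JPY 302,388
JPY 302,388 × 11.089 = KRW 3,353,186
Profit = KRW 3,353,186 − KRW 3,276,000

Profit: KRW 77,186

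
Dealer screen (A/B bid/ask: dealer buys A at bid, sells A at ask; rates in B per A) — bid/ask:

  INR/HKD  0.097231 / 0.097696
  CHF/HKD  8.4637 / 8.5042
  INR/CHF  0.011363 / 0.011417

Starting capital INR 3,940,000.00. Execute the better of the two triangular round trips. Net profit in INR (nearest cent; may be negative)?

Best loop INR → HKD → CHF → INR:
INR 3,940,000.00 × 0.097231 (sell INR at bid) = HKD 383,090.14
HKD 383,090.14 ÷ 8.5042 (buy CHF at ask) = CHF 45,047.17
CHF 45,047.17 ÷ 0.011417 (buy INR at ask) = INR 3,945,622.29

Net profit: INR 5,622.29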